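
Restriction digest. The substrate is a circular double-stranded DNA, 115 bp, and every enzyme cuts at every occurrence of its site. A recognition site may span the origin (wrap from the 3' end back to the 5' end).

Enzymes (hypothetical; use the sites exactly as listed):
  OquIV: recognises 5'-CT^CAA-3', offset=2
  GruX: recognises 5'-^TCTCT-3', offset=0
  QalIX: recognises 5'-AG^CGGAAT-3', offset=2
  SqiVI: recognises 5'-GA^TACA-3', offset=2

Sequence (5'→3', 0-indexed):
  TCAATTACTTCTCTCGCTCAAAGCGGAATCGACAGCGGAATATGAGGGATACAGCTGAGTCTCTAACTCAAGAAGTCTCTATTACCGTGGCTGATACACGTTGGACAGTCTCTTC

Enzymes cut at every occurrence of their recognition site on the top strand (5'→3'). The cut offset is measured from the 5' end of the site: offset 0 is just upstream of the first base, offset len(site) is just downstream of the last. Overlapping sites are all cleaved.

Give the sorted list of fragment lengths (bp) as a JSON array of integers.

Site scan:
  OquIV CTCAA/2: at [16, 66, 114] ⇒ [1, 18, 68]
  GruX TCTCT/0: at [9, 59, 75, 108] ⇒ [9, 59, 75, 108]
  QalIX AGCGGAAT/2: at [21, 33] ⇒ [23, 35]
  SqiVI GATACA/2: at [47, 92] ⇒ [49, 94]

All cut coordinates (distinct, sorted): [1, 9, 18, 23, 35, 49, 59, 68, 75, 94, 108]

Fragment lengths:
  1→9: 8 bp
  9→18: 9 bp
  18→23: 5 bp
  23→35: 12 bp
  35→49: 14 bp
  49→59: 10 bp
  59→68: 9 bp
  68→75: 7 bp
  75→94: 19 bp
  94→108: 14 bp
  108→1 (wrap): 115-108+1 = 8 bp

[5,7,8,8,9,9,10,12,14,14,19]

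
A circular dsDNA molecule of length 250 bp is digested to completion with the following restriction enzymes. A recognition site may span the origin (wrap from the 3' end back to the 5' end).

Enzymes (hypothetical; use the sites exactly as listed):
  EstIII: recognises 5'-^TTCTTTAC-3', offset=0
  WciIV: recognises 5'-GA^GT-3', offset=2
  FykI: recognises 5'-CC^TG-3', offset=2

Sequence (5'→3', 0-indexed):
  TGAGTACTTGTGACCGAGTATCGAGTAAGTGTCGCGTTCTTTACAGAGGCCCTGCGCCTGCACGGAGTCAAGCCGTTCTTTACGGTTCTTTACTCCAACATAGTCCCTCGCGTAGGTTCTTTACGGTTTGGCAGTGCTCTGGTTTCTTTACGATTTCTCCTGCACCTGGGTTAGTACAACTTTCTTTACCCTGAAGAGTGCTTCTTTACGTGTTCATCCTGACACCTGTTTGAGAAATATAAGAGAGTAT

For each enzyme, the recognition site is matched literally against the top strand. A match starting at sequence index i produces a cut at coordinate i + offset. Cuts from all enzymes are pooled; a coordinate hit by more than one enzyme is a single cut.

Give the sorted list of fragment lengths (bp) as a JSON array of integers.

[4,6,6,6,7,7,7,8,9,10,10,12,14,15,16,17,18,20,27,31]

Per-enzyme occurrences:
  EstIII TTCTTTAC/0: at [36, 75, 85, 116, 143, 181, 201] ⇒ [36, 75, 85, 116, 143, 181, 201]
  WciIV GAGT/2: at [1, 15, 22, 64, 195, 244] ⇒ [3, 17, 24, 66, 197, 246]
  FykI CCTG/2: at [50, 56, 158, 164, 189, 217, 224] ⇒ [52, 58, 160, 166, 191, 219, 226]

All cut coordinates (distinct, sorted): [3, 17, 24, 36, 52, 58, 66, 75, 85, 116, 143, 160, 166, 181, 191, 197, 201, 219, 226, 246]

Fragments:
  3→17: 14 bp
  17→24: 7 bp
  24→36: 12 bp
  36→52: 16 bp
  52→58: 6 bp
  58→66: 8 bp
  66→75: 9 bp
  75→85: 10 bp
  85→116: 31 bp
  116→143: 27 bp
  143→160: 17 bp
  160→166: 6 bp
  166→181: 15 bp
  181→191: 10 bp
  191→197: 6 bp
  197→201: 4 bp
  201→219: 18 bp
  219→226: 7 bp
  226→246: 20 bp
  246→3 (wrap): 250-246+3 = 7 bp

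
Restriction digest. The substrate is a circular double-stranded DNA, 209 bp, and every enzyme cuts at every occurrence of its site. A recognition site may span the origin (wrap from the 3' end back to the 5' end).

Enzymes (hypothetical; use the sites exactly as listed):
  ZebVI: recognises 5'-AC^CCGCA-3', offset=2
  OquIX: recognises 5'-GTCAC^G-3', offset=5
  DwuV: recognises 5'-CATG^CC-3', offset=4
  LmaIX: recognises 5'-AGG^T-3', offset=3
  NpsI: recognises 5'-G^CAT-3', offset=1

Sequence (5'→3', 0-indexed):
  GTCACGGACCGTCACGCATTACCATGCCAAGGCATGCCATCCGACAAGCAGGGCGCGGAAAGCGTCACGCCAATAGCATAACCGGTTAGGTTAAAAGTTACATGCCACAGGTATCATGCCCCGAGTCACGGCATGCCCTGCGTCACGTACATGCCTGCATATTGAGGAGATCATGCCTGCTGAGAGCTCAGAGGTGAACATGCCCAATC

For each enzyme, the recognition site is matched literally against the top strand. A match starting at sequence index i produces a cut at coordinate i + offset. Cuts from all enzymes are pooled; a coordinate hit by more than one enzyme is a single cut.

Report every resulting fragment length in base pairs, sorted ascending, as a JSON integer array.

Site scan:
  ZebVI (ACCCGCA, off=2): no sites
  OquIX (GTCACG, off=5): starts [0, 10, 63, 124, 141] → cuts [5, 15, 68, 129, 146]
  DwuV (CATGCC, off=4): starts [22, 32, 100, 114, 131, 149, 171, 198] → cuts [26, 36, 104, 118, 135, 153, 175, 202]
  LmaIX (AGGT, off=3): starts [87, 108, 191] → cuts [90, 111, 194]
  NpsI (GCAT, off=1): starts [15, 31, 75, 130, 156] → cuts [16, 32, 76, 131, 157]

All cut coordinates (distinct, sorted): [5, 15, 16, 26, 32, 36, 68, 76, 90, 104, 111, 118, 129, 131, 135, 146, 153, 157, 175, 194, 202]

Fragments:
  5→15: 10 bp
  15→16: 1 bp
  16→26: 10 bp
  26→32: 6 bp
  32→36: 4 bp
  36→68: 32 bp
  68→76: 8 bp
  76→90: 14 bp
  90→104: 14 bp
  104→111: 7 bp
  111→118: 7 bp
  118→129: 11 bp
  129→131: 2 bp
  131→135: 4 bp
  135→146: 11 bp
  146→153: 7 bp
  153→157: 4 bp
  157→175: 18 bp
  175→194: 19 bp
  194→202: 8 bp
  202→5 (wrap): 209-202+5 = 12 bp

[1,2,4,4,4,6,7,7,7,8,8,10,10,11,11,12,14,14,18,19,32]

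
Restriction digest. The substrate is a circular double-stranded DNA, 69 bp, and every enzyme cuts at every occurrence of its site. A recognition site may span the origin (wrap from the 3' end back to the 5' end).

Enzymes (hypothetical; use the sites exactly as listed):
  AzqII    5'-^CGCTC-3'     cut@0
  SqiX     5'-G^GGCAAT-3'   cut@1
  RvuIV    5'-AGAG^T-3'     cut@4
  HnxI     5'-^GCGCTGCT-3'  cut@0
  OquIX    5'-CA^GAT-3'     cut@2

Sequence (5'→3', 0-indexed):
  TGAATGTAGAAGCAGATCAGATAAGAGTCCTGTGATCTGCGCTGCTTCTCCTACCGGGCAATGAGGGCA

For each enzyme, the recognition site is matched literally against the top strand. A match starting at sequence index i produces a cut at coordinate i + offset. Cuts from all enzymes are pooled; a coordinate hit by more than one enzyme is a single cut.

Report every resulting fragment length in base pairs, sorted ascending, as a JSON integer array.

Per-enzyme occurrences:
  AzqII (CGCTC, off=0): no sites
  SqiX (GGGCAAT, off=1): starts [55] → cuts [56]
  RvuIV (AGAGT, off=4): starts [23] → cuts [27]
  HnxI (GCGCTGCT, off=0): starts [38] → cuts [38]
  OquIX (CAGAT, off=2): starts [12, 17] → cuts [14, 19]

All cut coordinates (distinct, sorted): [14, 19, 27, 38, 56]

Fragment lengths:
  14→19: 5 bp
  19→27: 8 bp
  27→38: 11 bp
  38→56: 18 bp
  56→14 (wrap): 69-56+14 = 27 bp

[5,8,11,18,27]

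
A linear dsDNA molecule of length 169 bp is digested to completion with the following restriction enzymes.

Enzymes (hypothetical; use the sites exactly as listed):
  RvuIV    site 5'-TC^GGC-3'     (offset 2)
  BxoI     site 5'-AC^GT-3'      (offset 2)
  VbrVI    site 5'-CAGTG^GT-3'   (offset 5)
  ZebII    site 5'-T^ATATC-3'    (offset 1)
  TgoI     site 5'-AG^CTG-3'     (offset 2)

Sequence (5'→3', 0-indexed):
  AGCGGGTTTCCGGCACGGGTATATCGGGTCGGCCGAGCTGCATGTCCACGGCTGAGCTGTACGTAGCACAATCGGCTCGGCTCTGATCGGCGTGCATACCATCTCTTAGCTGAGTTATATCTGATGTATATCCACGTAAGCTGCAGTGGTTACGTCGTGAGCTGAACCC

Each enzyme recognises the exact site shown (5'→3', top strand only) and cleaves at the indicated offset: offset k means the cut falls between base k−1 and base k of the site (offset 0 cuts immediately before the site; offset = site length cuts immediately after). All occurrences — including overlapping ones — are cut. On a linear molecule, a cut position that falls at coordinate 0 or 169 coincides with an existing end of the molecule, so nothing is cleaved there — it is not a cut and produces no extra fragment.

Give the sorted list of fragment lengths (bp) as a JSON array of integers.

Site scan:
  RvuIV TCGGC/2: at [28, 71, 76, 86] ⇒ [30, 73, 78, 88]
  BxoI ACGT/2: at [60, 133, 151] ⇒ [62, 135, 153]
  VbrVI CAGTGGT/5: at [143] ⇒ [148]
  ZebII TATATC/1: at [19, 115, 126] ⇒ [20, 116, 127]
  TgoI AGCTG/2: at [35, 54, 107, 138, 159] ⇒ [37, 56, 109, 140, 161]

Pooled cuts: [20, 30, 37, 56, 62, 73, 78, 88, 109, 116, 127, 135, 140, 148, 153, 161]

Fragment lengths:
  [0,20): 20 bp
  [20,30): 10 bp
  [30,37): 7 bp
  [37,56): 19 bp
  [56,62): 6 bp
  [62,73): 11 bp
  [73,78): 5 bp
  [78,88): 10 bp
  [88,109): 21 bp
  [109,116): 7 bp
  [116,127): 11 bp
  [127,135): 8 bp
  [135,140): 5 bp
  [140,148): 8 bp
  [148,153): 5 bp
  [153,161): 8 bp
  [161,169): 8 bp

[5,5,5,6,7,7,8,8,8,8,10,10,11,11,19,20,21]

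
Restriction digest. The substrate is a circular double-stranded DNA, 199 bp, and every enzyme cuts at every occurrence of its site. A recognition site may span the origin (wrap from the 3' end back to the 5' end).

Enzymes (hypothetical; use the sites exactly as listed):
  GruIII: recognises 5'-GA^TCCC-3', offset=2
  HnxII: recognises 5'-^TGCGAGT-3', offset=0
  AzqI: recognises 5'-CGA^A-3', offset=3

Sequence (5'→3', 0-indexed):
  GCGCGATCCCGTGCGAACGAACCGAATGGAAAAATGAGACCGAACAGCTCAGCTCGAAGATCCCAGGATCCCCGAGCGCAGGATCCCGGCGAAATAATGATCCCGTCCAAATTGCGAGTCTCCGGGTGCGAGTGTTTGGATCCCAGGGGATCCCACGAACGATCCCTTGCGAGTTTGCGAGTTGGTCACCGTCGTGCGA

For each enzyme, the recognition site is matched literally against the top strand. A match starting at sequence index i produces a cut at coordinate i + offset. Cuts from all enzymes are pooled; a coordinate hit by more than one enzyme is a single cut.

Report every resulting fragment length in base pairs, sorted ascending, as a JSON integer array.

[3,4,4,5,5,8,8,8,8,9,10,10,12,14,14,14,15,18,30]

Scan for sites:
  GruIII GATCCC/2: at [4, 58, 66, 81, 98, 138, 148, 160] ⇒ [6, 60, 68, 83, 100, 140, 150, 162]
  HnxII TGCGAGT/0: at [112, 126, 167, 175] ⇒ [112, 126, 167, 175]
  AzqI CGAA/3: at [13, 17, 22, 40, 54, 89, 155] ⇒ [16, 20, 25, 43, 57, 92, 158]

All cut coordinates (distinct, sorted): [6, 16, 20, 25, 43, 57, 60, 68, 83, 92, 100, 112, 126, 140, 150, 158, 162, 167, 175]

Fragments:
  6→16: 10 bp
  16→20: 4 bp
  20→25: 5 bp
  25→43: 18 bp
  43→57: 14 bp
  57→60: 3 bp
  60→68: 8 bp
  68→83: 15 bp
  83→92: 9 bp
  92→100: 8 bp
  100→112: 12 bp
  112→126: 14 bp
  126→140: 14 bp
  140→150: 10 bp
  150→158: 8 bp
  158→162: 4 bp
  162→167: 5 bp
  167→175: 8 bp
  175→6 (wrap): 199-175+6 = 30 bp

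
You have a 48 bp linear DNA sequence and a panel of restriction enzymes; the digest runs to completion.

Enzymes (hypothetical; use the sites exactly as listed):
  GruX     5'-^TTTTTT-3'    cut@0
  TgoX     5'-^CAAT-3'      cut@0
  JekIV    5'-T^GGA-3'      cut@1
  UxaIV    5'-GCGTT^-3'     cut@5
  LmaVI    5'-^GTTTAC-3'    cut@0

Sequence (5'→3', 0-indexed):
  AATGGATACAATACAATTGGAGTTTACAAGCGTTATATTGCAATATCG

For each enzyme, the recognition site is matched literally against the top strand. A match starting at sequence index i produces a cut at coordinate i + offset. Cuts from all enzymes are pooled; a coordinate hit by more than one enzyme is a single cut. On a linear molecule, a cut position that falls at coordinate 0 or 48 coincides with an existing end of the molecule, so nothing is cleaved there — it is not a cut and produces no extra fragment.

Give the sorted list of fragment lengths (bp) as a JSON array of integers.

[3,3,5,5,5,6,8,13]

Per-enzyme occurrences:
  GruX (TTTTTT, off=0): no sites
  TgoX CAAT/0: at [8, 13, 40] ⇒ [8, 13, 40]
  JekIV TGGA/1: at [2, 17] ⇒ [3, 18]
  UxaIV GCGTT/5: at [29] ⇒ [34]
  LmaVI GTTTAC/0: at [21] ⇒ [21]

Pooled cuts: [3, 8, 13, 18, 21, 34, 40]

Fragment lengths:
  [0,3): 3 bp
  [3,8): 5 bp
  [8,13): 5 bp
  [13,18): 5 bp
  [18,21): 3 bp
  [21,34): 13 bp
  [34,40): 6 bp
  [40,48): 8 bp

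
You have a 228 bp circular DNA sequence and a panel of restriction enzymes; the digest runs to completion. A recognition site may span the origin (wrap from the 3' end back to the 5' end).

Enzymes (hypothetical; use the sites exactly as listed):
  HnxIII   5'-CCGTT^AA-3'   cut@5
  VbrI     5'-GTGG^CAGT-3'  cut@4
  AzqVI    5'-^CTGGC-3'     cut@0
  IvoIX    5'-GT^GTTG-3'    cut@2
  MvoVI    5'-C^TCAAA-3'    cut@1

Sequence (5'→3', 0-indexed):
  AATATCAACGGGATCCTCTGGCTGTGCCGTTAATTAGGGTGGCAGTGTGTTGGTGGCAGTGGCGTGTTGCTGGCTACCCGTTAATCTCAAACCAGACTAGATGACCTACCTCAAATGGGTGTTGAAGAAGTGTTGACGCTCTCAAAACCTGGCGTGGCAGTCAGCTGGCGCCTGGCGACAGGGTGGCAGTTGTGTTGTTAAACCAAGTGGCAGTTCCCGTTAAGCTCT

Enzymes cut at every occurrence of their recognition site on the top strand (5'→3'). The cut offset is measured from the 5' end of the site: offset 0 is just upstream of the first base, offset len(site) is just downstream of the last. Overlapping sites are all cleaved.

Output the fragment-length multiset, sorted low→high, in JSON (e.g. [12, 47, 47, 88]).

[4,4,6,7,7,7,7,8,9,9,10,10,11,11,11,13,14,15,17,24,24]

Site scan:
  HnxIII CCGTTAA/5: at [26, 77, 216] ⇒ [31, 82, 221]
  VbrI GTGGCAGT/4: at [38, 52, 153, 182, 206] ⇒ [42, 56, 157, 186, 210]
  AzqVI CTGGC/0: at [17, 69, 148, 164, 171] ⇒ [17, 69, 148, 164, 171]
  IvoIX GTGTTG/2: at [46, 63, 118, 129, 191] ⇒ [48, 65, 120, 131, 193]
  MvoVI CTCAAA/1: at [85, 109, 140] ⇒ [86, 110, 141]

Pooled cuts: [17, 31, 42, 48, 56, 65, 69, 82, 86, 110, 120, 131, 141, 148, 157, 164, 171, 186, 193, 210, 221]

Fragment lengths:
  17→31: 14 bp
  31→42: 11 bp
  42→48: 6 bp
  48→56: 8 bp
  56→65: 9 bp
  65→69: 4 bp
  69→82: 13 bp
  82→86: 4 bp
  86→110: 24 bp
  110→120: 10 bp
  120→131: 11 bp
  131→141: 10 bp
  141→148: 7 bp
  148→157: 9 bp
  157→164: 7 bp
  164→171: 7 bp
  171→186: 15 bp
  186→193: 7 bp
  193→210: 17 bp
  210→221: 11 bp
  221→17 (wrap): 228-221+17 = 24 bp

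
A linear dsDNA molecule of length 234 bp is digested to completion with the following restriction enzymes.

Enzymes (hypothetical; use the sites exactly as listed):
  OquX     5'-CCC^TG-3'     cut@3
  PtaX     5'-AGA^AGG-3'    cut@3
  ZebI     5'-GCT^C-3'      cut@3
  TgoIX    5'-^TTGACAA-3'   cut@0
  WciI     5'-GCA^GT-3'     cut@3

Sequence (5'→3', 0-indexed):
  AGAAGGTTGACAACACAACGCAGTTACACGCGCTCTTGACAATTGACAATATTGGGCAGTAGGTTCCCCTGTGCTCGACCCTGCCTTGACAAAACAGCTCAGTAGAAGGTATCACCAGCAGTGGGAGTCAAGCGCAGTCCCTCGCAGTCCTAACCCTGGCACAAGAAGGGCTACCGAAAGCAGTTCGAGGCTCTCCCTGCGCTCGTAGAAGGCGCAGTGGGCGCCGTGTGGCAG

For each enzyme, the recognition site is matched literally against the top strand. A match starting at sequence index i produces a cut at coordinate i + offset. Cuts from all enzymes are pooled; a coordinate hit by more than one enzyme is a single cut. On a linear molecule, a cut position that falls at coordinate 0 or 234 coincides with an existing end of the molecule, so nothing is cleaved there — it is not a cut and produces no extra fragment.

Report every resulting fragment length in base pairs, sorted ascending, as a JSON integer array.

[1,3,3,4,5,6,6,6,6,7,7,7,10,10,10,10,11,12,14,14,16,16,16,16,18]

Scan for sites:
  OquX CCCTG/3: at [66, 78, 153, 194] ⇒ [69, 81, 156, 197]
  PtaX AGAAGG/3: at [0, 103, 163, 206] ⇒ [3, 106, 166, 209]
  ZebI GCTC/3: at [31, 72, 96, 189, 200] ⇒ [34, 75, 99, 192, 203]
  TgoIX TTGACAA/0: at [6, 35, 42, 85] ⇒ [6, 35, 42, 85]
  WciI GCAGT/3: at [19, 55, 117, 133, 143, 179, 213] ⇒ [22, 58, 120, 136, 146, 182, 216]

Pooled cuts: [3, 6, 22, 34, 35, 42, 58, 69, 75, 81, 85, 99, 106, 120, 136, 146, 156, 166, 182, 192, 197, 203, 209, 216]

Fragment lengths:
  [0,3): 3 bp
  [3,6): 3 bp
  [6,22): 16 bp
  [22,34): 12 bp
  [34,35): 1 bp
  [35,42): 7 bp
  [42,58): 16 bp
  [58,69): 11 bp
  [69,75): 6 bp
  [75,81): 6 bp
  [81,85): 4 bp
  [85,99): 14 bp
  [99,106): 7 bp
  [106,120): 14 bp
  [120,136): 16 bp
  [136,146): 10 bp
  [146,156): 10 bp
  [156,166): 10 bp
  [166,182): 16 bp
  [182,192): 10 bp
  [192,197): 5 bp
  [197,203): 6 bp
  [203,209): 6 bp
  [209,216): 7 bp
  [216,234): 18 bp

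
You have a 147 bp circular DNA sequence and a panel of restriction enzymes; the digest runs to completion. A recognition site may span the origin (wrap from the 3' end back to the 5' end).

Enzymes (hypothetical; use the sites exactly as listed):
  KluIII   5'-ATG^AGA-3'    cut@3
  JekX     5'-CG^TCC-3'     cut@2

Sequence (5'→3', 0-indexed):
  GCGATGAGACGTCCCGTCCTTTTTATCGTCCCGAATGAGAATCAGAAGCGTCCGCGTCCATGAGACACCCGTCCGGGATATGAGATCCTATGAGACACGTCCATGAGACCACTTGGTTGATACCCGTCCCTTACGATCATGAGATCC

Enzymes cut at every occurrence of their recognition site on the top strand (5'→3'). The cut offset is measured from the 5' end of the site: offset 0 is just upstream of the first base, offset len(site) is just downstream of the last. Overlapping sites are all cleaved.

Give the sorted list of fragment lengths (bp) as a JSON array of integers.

[5,5,6,6,6,7,9,9,10,11,12,12,13,15,21]

Site scan:
  KluIII ATGAGA/3: at [3, 34, 59, 79, 89, 102, 138] ⇒ [6, 37, 62, 82, 92, 105, 141]
  JekX CGTCC/2: at [9, 14, 26, 48, 54, 69, 97, 124] ⇒ [11, 16, 28, 50, 56, 71, 99, 126]

All cut coordinates (distinct, sorted): [6, 11, 16, 28, 37, 50, 56, 62, 71, 82, 92, 99, 105, 126, 141]

Fragments:
  6→11: 5 bp
  11→16: 5 bp
  16→28: 12 bp
  28→37: 9 bp
  37→50: 13 bp
  50→56: 6 bp
  56→62: 6 bp
  62→71: 9 bp
  71→82: 11 bp
  82→92: 10 bp
  92→99: 7 bp
  99→105: 6 bp
  105→126: 21 bp
  126→141: 15 bp
  141→6 (wrap): 147-141+6 = 12 bp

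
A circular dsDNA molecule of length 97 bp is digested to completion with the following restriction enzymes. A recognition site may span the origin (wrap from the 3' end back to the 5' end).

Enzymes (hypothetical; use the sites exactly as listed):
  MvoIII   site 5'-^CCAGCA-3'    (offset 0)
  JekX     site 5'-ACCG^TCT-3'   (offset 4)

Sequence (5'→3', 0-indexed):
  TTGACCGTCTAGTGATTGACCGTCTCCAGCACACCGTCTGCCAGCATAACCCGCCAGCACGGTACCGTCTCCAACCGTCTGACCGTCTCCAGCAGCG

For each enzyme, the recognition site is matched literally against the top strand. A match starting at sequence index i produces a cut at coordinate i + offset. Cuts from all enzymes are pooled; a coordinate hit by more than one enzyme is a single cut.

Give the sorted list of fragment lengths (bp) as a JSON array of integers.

Scan for sites:
  MvoIII (CCAGCA, off=0): starts [25, 40, 53, 88] → cuts [25, 40, 53, 88]
  JekX (ACCGTCT, off=4): starts [3, 18, 32, 63, 73, 81] → cuts [7, 22, 36, 67, 77, 85]

All cut coordinates (distinct, sorted): [7, 22, 25, 36, 40, 53, 67, 77, 85, 88]

Fragment lengths:
  7→22: 15 bp
  22→25: 3 bp
  25→36: 11 bp
  36→40: 4 bp
  40→53: 13 bp
  53→67: 14 bp
  67→77: 10 bp
  77→85: 8 bp
  85→88: 3 bp
  88→7 (wrap): 97-88+7 = 16 bp

[3,3,4,8,10,11,13,14,15,16]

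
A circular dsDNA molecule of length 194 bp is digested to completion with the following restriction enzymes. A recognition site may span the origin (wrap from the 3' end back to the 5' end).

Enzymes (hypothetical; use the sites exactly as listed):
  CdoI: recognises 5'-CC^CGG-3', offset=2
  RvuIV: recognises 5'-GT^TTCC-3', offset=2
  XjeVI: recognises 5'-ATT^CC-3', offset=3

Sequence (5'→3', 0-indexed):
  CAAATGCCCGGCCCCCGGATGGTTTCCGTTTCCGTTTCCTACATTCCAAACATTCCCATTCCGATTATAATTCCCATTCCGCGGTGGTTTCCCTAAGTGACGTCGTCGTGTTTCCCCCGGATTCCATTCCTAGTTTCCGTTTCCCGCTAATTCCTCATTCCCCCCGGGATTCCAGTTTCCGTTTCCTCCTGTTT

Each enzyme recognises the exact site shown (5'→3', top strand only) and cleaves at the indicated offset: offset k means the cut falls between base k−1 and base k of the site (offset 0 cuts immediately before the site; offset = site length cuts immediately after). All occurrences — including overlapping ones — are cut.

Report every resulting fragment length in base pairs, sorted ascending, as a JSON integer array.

[5,5,5,6,6,6,6,6,6,6,6,6,7,7,7,8,9,10,10,12,12,20,23]

Per-enzyme occurrences:
  CdoI (CCCGG, off=2): starts [6, 13, 115, 162] → cuts [8, 15, 117, 164]
  RvuIV (GTTTCC, off=2): starts [21, 27, 33, 86, 109, 132, 138, 174, 180] → cuts [23, 29, 35, 88, 111, 134, 140, 176, 182]
  XjeVI (ATTCC, off=3): starts [42, 51, 57, 69, 75, 120, 125, 149, 156, 168] → cuts [45, 54, 60, 72, 78, 123, 128, 152, 159, 171]

All cut coordinates (distinct, sorted): [8, 15, 23, 29, 35, 45, 54, 60, 72, 78, 88, 111, 117, 123, 128, 134, 140, 152, 159, 164, 171, 176, 182]

Fragment lengths:
  8→15: 7 bp
  15→23: 8 bp
  23→29: 6 bp
  29→35: 6 bp
  35→45: 10 bp
  45→54: 9 bp
  54→60: 6 bp
  60→72: 12 bp
  72→78: 6 bp
  78→88: 10 bp
  88→111: 23 bp
  111→117: 6 bp
  117→123: 6 bp
  123→128: 5 bp
  128→134: 6 bp
  134→140: 6 bp
  140→152: 12 bp
  152→159: 7 bp
  159→164: 5 bp
  164→171: 7 bp
  171→176: 5 bp
  176→182: 6 bp
  182→8 (wrap): 194-182+8 = 20 bp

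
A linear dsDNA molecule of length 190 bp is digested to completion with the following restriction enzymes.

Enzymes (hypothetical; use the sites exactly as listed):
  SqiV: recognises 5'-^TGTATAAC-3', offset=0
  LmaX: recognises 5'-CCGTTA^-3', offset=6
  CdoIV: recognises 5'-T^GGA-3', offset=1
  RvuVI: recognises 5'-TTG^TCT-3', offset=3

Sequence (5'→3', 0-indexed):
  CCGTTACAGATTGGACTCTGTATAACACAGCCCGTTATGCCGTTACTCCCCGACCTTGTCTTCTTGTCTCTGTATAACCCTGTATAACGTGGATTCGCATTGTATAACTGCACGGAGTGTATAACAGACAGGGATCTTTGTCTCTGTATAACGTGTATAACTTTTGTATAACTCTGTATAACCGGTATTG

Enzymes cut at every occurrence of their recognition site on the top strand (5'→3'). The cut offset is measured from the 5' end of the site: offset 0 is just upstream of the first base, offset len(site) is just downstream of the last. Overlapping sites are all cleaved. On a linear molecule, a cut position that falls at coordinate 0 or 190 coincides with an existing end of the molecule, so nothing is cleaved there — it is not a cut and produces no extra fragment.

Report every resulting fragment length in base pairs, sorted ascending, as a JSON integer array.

[4,4,6,6,6,8,8,9,10,10,10,10,11,13,16,17,19,23]

Scan for sites:
  SqiV (TGTATAAC, off=0): starts [18, 70, 80, 100, 117, 144, 153, 164, 174] → cuts [18, 70, 80, 100, 117, 144, 153, 164, 174]
  LmaX (CCGTTA, off=6): starts [0, 31, 39] → cuts [6, 37, 45]
  CdoIV (TGGA, off=1): starts [11, 89] → cuts [12, 90]
  RvuVI (TTGTCT, off=3): starts [55, 63, 137] → cuts [58, 66, 140]

Pooled cuts: [6, 12, 18, 37, 45, 58, 66, 70, 80, 90, 100, 117, 140, 144, 153, 164, 174]

Fragments:
  [0,6): 6 bp
  [6,12): 6 bp
  [12,18): 6 bp
  [18,37): 19 bp
  [37,45): 8 bp
  [45,58): 13 bp
  [58,66): 8 bp
  [66,70): 4 bp
  [70,80): 10 bp
  [80,90): 10 bp
  [90,100): 10 bp
  [100,117): 17 bp
  [117,140): 23 bp
  [140,144): 4 bp
  [144,153): 9 bp
  [153,164): 11 bp
  [164,174): 10 bp
  [174,190): 16 bp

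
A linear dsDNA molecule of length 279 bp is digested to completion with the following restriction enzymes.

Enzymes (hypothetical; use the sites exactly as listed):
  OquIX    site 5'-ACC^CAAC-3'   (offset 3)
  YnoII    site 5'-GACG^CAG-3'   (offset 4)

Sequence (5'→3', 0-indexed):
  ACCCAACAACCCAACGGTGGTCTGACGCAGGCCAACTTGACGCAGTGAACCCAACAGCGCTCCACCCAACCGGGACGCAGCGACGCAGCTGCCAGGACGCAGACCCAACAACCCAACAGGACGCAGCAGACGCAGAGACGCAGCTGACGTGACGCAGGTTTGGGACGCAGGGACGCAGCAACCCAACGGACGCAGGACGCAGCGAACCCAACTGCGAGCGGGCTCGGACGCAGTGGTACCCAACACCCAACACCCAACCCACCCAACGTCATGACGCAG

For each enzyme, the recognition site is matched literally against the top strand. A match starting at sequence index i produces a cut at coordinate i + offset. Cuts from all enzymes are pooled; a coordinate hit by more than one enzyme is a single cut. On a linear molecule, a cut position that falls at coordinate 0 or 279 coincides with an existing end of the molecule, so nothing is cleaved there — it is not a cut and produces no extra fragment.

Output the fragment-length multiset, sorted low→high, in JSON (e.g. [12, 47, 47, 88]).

Scan for sites:
  OquIX (ACCCAAC, off=3): starts [0, 8, 48, 63, 102, 110, 180, 205, 237, 244, 251, 260] → cuts [3, 11, 51, 66, 105, 113, 183, 208, 240, 247, 254, 263]
  YnoII (GACGCAG, off=4): starts [23, 38, 73, 81, 95, 119, 128, 136, 150, 163, 171, 188, 195, 226, 272] → cuts [27, 42, 77, 85, 99, 123, 132, 140, 154, 167, 175, 192, 199, 230, 276]

Pooled cuts: [3, 11, 27, 42, 51, 66, 77, 85, 99, 105, 113, 123, 132, 140, 154, 167, 175, 183, 192, 199, 208, 230, 240, 247, 254, 263, 276]

Fragments:
  [0,3): 3 bp
  [3,11): 8 bp
  [11,27): 16 bp
  [27,42): 15 bp
  [42,51): 9 bp
  [51,66): 15 bp
  [66,77): 11 bp
  [77,85): 8 bp
  [85,99): 14 bp
  [99,105): 6 bp
  [105,113): 8 bp
  [113,123): 10 bp
  [123,132): 9 bp
  [132,140): 8 bp
  [140,154): 14 bp
  [154,167): 13 bp
  [167,175): 8 bp
  [175,183): 8 bp
  [183,192): 9 bp
  [192,199): 7 bp
  [199,208): 9 bp
  [208,230): 22 bp
  [230,240): 10 bp
  [240,247): 7 bp
  [247,254): 7 bp
  [254,263): 9 bp
  [263,276): 13 bp
  [276,279): 3 bp

[3,3,6,7,7,7,8,8,8,8,8,8,9,9,9,9,9,10,10,11,13,13,14,14,15,15,16,22]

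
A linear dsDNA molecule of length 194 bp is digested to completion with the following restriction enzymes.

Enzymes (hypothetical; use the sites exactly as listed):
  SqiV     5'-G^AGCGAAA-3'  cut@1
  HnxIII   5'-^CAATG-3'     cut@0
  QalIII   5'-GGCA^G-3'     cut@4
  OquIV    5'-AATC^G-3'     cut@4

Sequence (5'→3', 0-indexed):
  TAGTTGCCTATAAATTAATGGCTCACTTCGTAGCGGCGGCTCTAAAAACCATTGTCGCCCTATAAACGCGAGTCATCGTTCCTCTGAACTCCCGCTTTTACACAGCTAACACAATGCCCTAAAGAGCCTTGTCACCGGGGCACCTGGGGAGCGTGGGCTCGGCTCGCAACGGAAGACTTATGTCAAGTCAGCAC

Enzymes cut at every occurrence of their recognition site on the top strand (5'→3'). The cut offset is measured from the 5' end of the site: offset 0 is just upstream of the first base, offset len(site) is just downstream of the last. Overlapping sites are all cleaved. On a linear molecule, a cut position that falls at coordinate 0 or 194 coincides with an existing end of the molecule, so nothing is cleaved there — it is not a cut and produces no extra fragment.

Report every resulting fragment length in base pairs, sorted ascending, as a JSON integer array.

Scan for sites:
  SqiV (GAGCGAAA, off=1): no sites
  HnxIII CAATG/0: at [111] ⇒ [111]
  QalIII (GGCAG, off=4): no sites
  OquIV (AATCG, off=4): no sites

All cut coordinates (distinct, sorted): [111]

Fragment lengths:
  [0,111): 111 bp
  [111,194): 83 bp

[83,111]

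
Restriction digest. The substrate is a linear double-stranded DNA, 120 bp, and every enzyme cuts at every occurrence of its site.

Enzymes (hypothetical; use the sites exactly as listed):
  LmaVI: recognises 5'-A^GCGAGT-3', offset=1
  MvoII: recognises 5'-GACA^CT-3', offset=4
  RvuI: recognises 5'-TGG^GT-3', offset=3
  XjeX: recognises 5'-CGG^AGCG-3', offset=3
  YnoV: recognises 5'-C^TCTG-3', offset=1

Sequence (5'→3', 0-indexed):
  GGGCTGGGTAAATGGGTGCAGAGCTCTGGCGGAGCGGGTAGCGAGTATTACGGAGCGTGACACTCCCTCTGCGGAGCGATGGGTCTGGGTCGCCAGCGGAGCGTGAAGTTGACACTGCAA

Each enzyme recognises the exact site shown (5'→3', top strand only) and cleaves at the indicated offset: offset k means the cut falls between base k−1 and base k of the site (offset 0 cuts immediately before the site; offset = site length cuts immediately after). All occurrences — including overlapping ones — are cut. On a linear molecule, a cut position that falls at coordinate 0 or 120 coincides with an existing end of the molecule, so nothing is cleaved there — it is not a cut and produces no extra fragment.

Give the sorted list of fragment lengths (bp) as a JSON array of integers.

Scan for sites:
  LmaVI AGCGAGT/1: at [39] ⇒ [40]
  MvoII GACACT/4: at [58, 110] ⇒ [62, 114]
  RvuI TGGGT/3: at [4, 12, 79, 85] ⇒ [7, 15, 82, 88]
  XjeX CGGAGCG/3: at [29, 50, 71, 96] ⇒ [32, 53, 74, 99]
  YnoV CTCTG/1: at [23, 66] ⇒ [24, 67]

All cut coordinates (distinct, sorted): [7, 15, 24, 32, 40, 53, 62, 67, 74, 82, 88, 99, 114]

Fragment lengths:
  [0,7): 7 bp
  [7,15): 8 bp
  [15,24): 9 bp
  [24,32): 8 bp
  [32,40): 8 bp
  [40,53): 13 bp
  [53,62): 9 bp
  [62,67): 5 bp
  [67,74): 7 bp
  [74,82): 8 bp
  [82,88): 6 bp
  [88,99): 11 bp
  [99,114): 15 bp
  [114,120): 6 bp

[5,6,6,7,7,8,8,8,8,9,9,11,13,15]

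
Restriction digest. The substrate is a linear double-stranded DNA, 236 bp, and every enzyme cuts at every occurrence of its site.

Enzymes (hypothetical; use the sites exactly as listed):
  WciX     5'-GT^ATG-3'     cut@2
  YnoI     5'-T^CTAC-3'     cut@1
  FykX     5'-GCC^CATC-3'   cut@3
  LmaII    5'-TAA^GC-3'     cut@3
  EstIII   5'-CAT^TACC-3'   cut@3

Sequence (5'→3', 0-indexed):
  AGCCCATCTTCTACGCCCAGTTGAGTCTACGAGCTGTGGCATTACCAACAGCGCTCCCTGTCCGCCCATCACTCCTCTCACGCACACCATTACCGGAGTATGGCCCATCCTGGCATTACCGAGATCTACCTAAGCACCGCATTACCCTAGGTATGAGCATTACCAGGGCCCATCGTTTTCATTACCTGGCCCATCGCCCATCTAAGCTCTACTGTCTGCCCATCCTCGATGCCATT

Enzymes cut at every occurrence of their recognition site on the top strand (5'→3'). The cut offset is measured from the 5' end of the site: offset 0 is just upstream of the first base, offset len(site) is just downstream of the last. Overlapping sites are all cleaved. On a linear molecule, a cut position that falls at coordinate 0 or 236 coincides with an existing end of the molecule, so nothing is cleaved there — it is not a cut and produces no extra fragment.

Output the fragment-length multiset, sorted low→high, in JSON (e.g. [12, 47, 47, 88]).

[3,4,6,6,7,7,8,8,9,9,9,9,10,10,11,12,12,16,16,16,24,24]

Scan for sites:
  WciX GTATG/2: at [97, 150] ⇒ [99, 152]
  YnoI TCTAC/1: at [9, 25, 124, 207] ⇒ [10, 26, 125, 208]
  FykX GCCCATC/3: at [1, 63, 102, 167, 188, 195, 217] ⇒ [4, 66, 105, 170, 191, 198, 220]
  LmaII TAAGC/3: at [130, 202] ⇒ [133, 205]
  EstIII CATTACC/3: at [39, 87, 113, 139, 157, 179] ⇒ [42, 90, 116, 142, 160, 182]

All cut coordinates (distinct, sorted): [4, 10, 26, 42, 66, 90, 99, 105, 116, 125, 133, 142, 152, 160, 170, 182, 191, 198, 205, 208, 220]

Fragment lengths:
  [0,4): 4 bp
  [4,10): 6 bp
  [10,26): 16 bp
  [26,42): 16 bp
  [42,66): 24 bp
  [66,90): 24 bp
  [90,99): 9 bp
  [99,105): 6 bp
  [105,116): 11 bp
  [116,125): 9 bp
  [125,133): 8 bp
  [133,142): 9 bp
  [142,152): 10 bp
  [152,160): 8 bp
  [160,170): 10 bp
  [170,182): 12 bp
  [182,191): 9 bp
  [191,198): 7 bp
  [198,205): 7 bp
  [205,208): 3 bp
  [208,220): 12 bp
  [220,236): 16 bp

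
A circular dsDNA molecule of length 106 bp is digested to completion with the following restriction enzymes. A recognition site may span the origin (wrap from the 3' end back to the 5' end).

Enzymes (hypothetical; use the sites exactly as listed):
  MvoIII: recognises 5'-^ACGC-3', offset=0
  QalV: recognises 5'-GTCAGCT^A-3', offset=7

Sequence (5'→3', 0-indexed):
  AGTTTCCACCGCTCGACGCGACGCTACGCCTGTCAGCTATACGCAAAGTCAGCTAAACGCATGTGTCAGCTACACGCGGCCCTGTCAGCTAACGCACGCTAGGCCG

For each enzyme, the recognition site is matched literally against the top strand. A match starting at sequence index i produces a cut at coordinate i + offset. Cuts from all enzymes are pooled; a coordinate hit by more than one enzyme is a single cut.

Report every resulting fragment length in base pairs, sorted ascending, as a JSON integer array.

[1,2,2,2,4,5,5,13,14,15,17,26]

Site scan:
  MvoIII ACGC/0: at [15, 20, 25, 40, 56, 73, 91, 95] ⇒ [15, 20, 25, 40, 56, 73, 91, 95]
  QalV GTCAGCTA/7: at [31, 47, 64, 83] ⇒ [38, 54, 71, 90]

Pooled cuts: [15, 20, 25, 38, 40, 54, 56, 71, 73, 90, 91, 95]

Fragments:
  15→20: 5 bp
  20→25: 5 bp
  25→38: 13 bp
  38→40: 2 bp
  40→54: 14 bp
  54→56: 2 bp
  56→71: 15 bp
  71→73: 2 bp
  73→90: 17 bp
  90→91: 1 bp
  91→95: 4 bp
  95→15 (wrap): 106-95+15 = 26 bp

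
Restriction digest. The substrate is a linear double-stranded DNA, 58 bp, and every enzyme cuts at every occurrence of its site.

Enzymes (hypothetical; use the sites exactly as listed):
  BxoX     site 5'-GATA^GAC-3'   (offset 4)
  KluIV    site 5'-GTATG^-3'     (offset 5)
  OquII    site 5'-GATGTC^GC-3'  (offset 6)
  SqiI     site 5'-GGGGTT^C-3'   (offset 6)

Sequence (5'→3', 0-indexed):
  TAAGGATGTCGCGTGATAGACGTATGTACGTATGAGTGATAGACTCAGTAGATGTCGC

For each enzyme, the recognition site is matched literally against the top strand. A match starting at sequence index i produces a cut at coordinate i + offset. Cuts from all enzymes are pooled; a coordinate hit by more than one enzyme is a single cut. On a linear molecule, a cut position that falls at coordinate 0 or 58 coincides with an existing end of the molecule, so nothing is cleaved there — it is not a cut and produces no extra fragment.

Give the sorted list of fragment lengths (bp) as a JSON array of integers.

Per-enzyme occurrences:
  BxoX (GATAGAC, off=4): starts [14, 37] → cuts [18, 41]
  KluIV (GTATG, off=5): starts [21, 29] → cuts [26, 34]
  OquII (GATGTCGC, off=6): starts [4, 50] → cuts [10, 56]
  SqiI (GGGGTTC, off=6): no sites

Pooled cuts: [10, 18, 26, 34, 41, 56]

Fragments:
  [0,10): 10 bp
  [10,18): 8 bp
  [18,26): 8 bp
  [26,34): 8 bp
  [34,41): 7 bp
  [41,56): 15 bp
  [56,58): 2 bp

[2,7,8,8,8,10,15]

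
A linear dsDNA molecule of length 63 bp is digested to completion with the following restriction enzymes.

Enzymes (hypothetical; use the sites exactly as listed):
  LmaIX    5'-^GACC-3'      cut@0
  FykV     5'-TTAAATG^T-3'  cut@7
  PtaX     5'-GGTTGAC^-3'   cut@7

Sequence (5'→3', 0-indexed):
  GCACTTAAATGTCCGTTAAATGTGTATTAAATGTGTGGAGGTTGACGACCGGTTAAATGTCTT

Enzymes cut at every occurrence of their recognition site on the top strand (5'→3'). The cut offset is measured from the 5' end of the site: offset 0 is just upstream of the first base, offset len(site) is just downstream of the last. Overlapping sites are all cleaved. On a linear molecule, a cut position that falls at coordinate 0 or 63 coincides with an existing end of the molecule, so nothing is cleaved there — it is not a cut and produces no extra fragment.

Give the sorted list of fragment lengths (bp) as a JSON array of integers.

[4,11,11,11,13,13]

Scan for sites:
  LmaIX (GACC, off=0): starts [46] → cuts [46]
  FykV (TTAAATGT, off=7): starts [4, 15, 26, 52] → cuts [11, 22, 33, 59]
  PtaX (GGTTGAC, off=7): starts [39] → cuts [46]

All cut coordinates (distinct, sorted): [11, 22, 33, 46, 59]

Fragment lengths:
  [0,11): 11 bp
  [11,22): 11 bp
  [22,33): 11 bp
  [33,46): 13 bp
  [46,59): 13 bp
  [59,63): 4 bp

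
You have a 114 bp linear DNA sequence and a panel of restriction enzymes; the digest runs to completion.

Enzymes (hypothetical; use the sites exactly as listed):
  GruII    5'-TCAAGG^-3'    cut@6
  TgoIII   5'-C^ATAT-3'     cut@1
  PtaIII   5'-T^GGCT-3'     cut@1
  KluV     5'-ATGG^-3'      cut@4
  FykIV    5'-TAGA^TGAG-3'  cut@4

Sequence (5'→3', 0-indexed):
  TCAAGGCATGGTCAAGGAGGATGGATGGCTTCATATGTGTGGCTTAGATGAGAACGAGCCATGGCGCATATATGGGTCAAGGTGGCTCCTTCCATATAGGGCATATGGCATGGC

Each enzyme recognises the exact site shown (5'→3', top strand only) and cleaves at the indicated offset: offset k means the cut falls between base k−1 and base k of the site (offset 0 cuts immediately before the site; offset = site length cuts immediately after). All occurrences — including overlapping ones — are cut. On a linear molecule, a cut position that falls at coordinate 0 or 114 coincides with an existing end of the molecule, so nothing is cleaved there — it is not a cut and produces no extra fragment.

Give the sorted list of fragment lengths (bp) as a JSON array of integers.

[1,1,2,2,3,4,5,5,6,6,6,7,7,8,8,8,9,10,16]

Per-enzyme occurrences:
  GruII (TCAAGG, off=6): starts [0, 11, 76] → cuts [6, 17, 82]
  TgoIII (CATAT, off=1): starts [31, 66, 92, 101] → cuts [32, 67, 93, 102]
  PtaIII (TGGCT, off=1): starts [25, 39, 82] → cuts [26, 40, 83]
  KluV (ATGG, off=4): starts [7, 20, 24, 60, 71, 104, 109] → cuts [11, 24, 28, 64, 75, 108, 113]
  FykIV (TAGATGAG, off=4): starts [44] → cuts [48]

Pooled cuts: [6, 11, 17, 24, 26, 28, 32, 40, 48, 64, 67, 75, 82, 83, 93, 102, 108, 113]

Fragments:
  [0,6): 6 bp
  [6,11): 5 bp
  [11,17): 6 bp
  [17,24): 7 bp
  [24,26): 2 bp
  [26,28): 2 bp
  [28,32): 4 bp
  [32,40): 8 bp
  [40,48): 8 bp
  [48,64): 16 bp
  [64,67): 3 bp
  [67,75): 8 bp
  [75,82): 7 bp
  [82,83): 1 bp
  [83,93): 10 bp
  [93,102): 9 bp
  [102,108): 6 bp
  [108,113): 5 bp
  [113,114): 1 bp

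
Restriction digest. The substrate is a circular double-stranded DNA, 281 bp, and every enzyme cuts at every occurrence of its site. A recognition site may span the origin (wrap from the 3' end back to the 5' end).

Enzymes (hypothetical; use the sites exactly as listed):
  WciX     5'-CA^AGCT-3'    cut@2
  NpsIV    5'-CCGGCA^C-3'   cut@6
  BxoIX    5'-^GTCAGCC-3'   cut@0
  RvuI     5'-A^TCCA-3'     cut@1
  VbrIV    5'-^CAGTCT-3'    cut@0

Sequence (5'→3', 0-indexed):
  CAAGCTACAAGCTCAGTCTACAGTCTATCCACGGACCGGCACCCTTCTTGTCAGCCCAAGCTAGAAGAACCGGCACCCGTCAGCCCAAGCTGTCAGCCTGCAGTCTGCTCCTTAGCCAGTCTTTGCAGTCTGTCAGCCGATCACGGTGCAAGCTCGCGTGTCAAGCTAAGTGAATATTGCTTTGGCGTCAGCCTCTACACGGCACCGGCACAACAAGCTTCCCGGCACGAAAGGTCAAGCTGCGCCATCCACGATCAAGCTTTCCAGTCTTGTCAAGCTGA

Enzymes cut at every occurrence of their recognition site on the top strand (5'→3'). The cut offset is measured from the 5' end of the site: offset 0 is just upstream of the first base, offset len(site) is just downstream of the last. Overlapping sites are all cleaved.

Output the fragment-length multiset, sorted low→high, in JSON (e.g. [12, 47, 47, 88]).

[3,4,4,5,6,7,7,7,7,8,8,9,9,9,9,10,10,10,11,12,13,14,16,17,19,23,24]

Per-enzyme occurrences:
  WciX (CAAGCT, off=2): starts [0, 7, 56, 85, 148, 161, 213, 235, 255, 273] → cuts [2, 9, 58, 87, 150, 163, 215, 237, 257, 275]
  NpsIV (CCGGCAC, off=6): starts [35, 69, 204, 221] → cuts [41, 75, 210, 227]
  BxoIX (GTCAGCC, off=0): starts [49, 78, 91, 131, 186] → cuts [49, 78, 91, 131, 186]
  RvuI (ATCCA, off=1): starts [26, 246] → cuts [27, 247]
  VbrIV (CAGTCT, off=0): starts [13, 20, 100, 116, 125, 264] → cuts [13, 20, 100, 116, 125, 264]

Pooled cuts: [2, 9, 13, 20, 27, 41, 49, 58, 75, 78, 87, 91, 100, 116, 125, 131, 150, 163, 186, 210, 215, 227, 237, 247, 257, 264, 275]

Fragment lengths:
  2→9: 7 bp
  9→13: 4 bp
  13→20: 7 bp
  20→27: 7 bp
  27→41: 14 bp
  41→49: 8 bp
  49→58: 9 bp
  58→75: 17 bp
  75→78: 3 bp
  78→87: 9 bp
  87→91: 4 bp
  91→100: 9 bp
  100→116: 16 bp
  116→125: 9 bp
  125→131: 6 bp
  131→150: 19 bp
  150→163: 13 bp
  163→186: 23 bp
  186→210: 24 bp
  210→215: 5 bp
  215→227: 12 bp
  227→237: 10 bp
  237→247: 10 bp
  247→257: 10 bp
  257→264: 7 bp
  264→275: 11 bp
  275→2 (wrap): 281-275+2 = 8 bp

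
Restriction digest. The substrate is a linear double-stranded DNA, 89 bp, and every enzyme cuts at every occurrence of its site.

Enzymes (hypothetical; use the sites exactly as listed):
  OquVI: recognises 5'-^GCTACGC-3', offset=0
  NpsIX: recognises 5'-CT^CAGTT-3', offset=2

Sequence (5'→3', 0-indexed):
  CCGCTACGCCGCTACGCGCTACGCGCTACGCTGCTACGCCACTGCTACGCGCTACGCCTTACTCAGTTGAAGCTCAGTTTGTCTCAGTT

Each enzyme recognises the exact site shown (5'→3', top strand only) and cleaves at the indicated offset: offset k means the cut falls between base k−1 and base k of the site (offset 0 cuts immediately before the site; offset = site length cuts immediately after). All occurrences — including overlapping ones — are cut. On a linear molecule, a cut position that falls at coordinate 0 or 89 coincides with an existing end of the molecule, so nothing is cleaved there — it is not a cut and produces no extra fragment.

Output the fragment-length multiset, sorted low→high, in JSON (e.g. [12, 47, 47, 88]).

Per-enzyme occurrences:
  OquVI (GCTACGC, off=0): starts [2, 10, 17, 24, 32, 43, 50] → cuts [2, 10, 17, 24, 32, 43, 50]
  NpsIX (CTCAGTT, off=2): starts [61, 72, 82] → cuts [63, 74, 84]

Pooled cuts: [2, 10, 17, 24, 32, 43, 50, 63, 74, 84]

Fragments:
  [0,2): 2 bp
  [2,10): 8 bp
  [10,17): 7 bp
  [17,24): 7 bp
  [24,32): 8 bp
  [32,43): 11 bp
  [43,50): 7 bp
  [50,63): 13 bp
  [63,74): 11 bp
  [74,84): 10 bp
  [84,89): 5 bp

[2,5,7,7,7,8,8,10,11,11,13]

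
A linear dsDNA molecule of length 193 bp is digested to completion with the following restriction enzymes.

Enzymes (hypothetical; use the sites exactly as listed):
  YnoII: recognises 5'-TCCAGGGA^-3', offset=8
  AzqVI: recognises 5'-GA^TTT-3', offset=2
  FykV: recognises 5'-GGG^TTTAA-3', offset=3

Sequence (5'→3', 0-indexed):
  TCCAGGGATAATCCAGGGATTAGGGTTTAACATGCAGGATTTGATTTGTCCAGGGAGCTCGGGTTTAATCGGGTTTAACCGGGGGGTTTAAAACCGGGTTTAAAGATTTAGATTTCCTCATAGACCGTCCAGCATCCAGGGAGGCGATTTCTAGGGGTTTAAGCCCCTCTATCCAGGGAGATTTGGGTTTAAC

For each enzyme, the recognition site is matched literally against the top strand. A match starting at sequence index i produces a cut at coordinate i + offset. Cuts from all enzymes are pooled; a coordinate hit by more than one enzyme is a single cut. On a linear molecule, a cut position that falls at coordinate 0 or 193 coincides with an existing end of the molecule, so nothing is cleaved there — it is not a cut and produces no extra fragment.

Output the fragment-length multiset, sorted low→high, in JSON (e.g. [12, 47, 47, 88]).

[2,5,5,6,6,6,6,7,8,8,10,10,11,12,12,13,14,22,30]

Site scan:
  YnoII TCCAGGGA/8: at [0, 11, 48, 134, 171] ⇒ [8, 19, 56, 142, 179]
  AzqVI GATTT/2: at [37, 42, 104, 110, 145, 179] ⇒ [39, 44, 106, 112, 147, 181]
  FykV GGGTTTAA/3: at [22, 60, 70, 83, 95, 154, 184] ⇒ [25, 63, 73, 86, 98, 157, 187]

Pooled cuts: [8, 19, 25, 39, 44, 56, 63, 73, 86, 98, 106, 112, 142, 147, 157, 179, 181, 187]

Fragment lengths:
  [0,8): 8 bp
  [8,19): 11 bp
  [19,25): 6 bp
  [25,39): 14 bp
  [39,44): 5 bp
  [44,56): 12 bp
  [56,63): 7 bp
  [63,73): 10 bp
  [73,86): 13 bp
  [86,98): 12 bp
  [98,106): 8 bp
  [106,112): 6 bp
  [112,142): 30 bp
  [142,147): 5 bp
  [147,157): 10 bp
  [157,179): 22 bp
  [179,181): 2 bp
  [181,187): 6 bp
  [187,193): 6 bp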